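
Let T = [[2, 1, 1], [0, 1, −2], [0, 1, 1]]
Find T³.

T² = [[4, 4, 1], [0, −1, −4], [0, 2, −1]]
T³ = [[8, 9, −3], [0, −5, −2], [0, 1, −5]]

[[8, 9, −3], [0, −5, −2], [0, 1, −5]]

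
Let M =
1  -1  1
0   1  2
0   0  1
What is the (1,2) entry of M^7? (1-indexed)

M = I + N where N = [[0, -1, 1], [0, 0, 2], [0, 0, 0]] is strictly upper-triangular, so N^3 = 0.
(I + N)^7 = I + 7·N + 21·N^2 = [[1, -7, -35], [0, 1, 14], [0, 0, 1]].

-7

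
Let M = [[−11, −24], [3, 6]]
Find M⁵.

tr M = −5 and det M = 6, so the characteristic polynomial is λ² − (−5)λ + (6) with roots −2 and −3.
Eigenvectors give P = [[−8, −3], [3, 1]] with P⁻¹ = [[1, 3], [−3, −8]], and M = P·diag(−2, −3)·P⁻¹.
Then M⁵ = P·diag(−32, −243)·P⁻¹ = [[256, 729], [−96, −243]] · [[1, 3], [−3, −8]] = [[−1931, −5064], [633, 1656]].

[[−1931, −5064], [633, 1656]]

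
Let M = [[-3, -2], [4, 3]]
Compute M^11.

[[-3, -2], [4, 3]]

M² = I (check: tr M = 0 and det M = -1), so M^11 = M since 11 is odd.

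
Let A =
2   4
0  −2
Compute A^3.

A^2 = [[4, 0], [0, 4]]
A^3 = [[8, 16], [0, −8]]

[[8, 16], [0, −8]]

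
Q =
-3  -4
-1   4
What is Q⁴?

[[173, -132], [-33, 404]]

Q² = [[13, -4], [-1, 20]]
Q³ = [[-35, -68], [-17, 84]]
Q⁴ = [[173, -132], [-33, 404]]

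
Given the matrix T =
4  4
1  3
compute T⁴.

[[596, 924], [231, 365]]

T² = [[20, 28], [7, 13]]
T³ = [[108, 164], [41, 67]]
T⁴ = [[596, 924], [231, 365]]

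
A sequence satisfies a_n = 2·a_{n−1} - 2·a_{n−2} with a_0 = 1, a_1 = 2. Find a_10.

With companion matrix Q = [[2, -2], [1, 0]], [a_n, a_{n−1}]ᵀ = Q·[a_{n−1}, a_{n−2}]ᵀ, so [a_10, a_9]ᵀ = Q⁹·[a_1, a_0]ᵀ.
Q⁹ = [[32, -32], [16, 0]], giving [a_10, a_9]ᵀ = [[32], [32]].

32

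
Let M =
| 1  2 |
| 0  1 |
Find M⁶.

M = I + N where N = [[0, 2], [0, 0]] is strictly upper-triangular, so N² = 0.
(I + N)⁶ = I + 6·N = [[1, 12], [0, 1]].

[[1, 12], [0, 1]]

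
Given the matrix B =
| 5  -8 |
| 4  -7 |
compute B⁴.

[[-79, 160], [-80, 161]]

tr B = -2 and det B = -3, so the characteristic polynomial is λ² − (-2)λ + (-3) with roots -3 and 1.
Eigenvectors give P = [[1, -2], [1, -1]] with P⁻¹ = [[-1, 2], [-1, 1]], and B = P·diag(-3, 1)·P⁻¹.
Then B⁴ = P·diag(81, 1)·P⁻¹ = [[81, -2], [81, -1]] · [[-1, 2], [-1, 1]] = [[-79, 160], [-80, 161]].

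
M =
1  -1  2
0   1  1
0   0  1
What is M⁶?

M = I + N where N = [[0, -1, 2], [0, 0, 1], [0, 0, 0]] is strictly upper-triangular, so N³ = 0.
(I + N)⁶ = I + 6·N + 15·N² = [[1, -6, -3], [0, 1, 6], [0, 0, 1]].

[[1, -6, -3], [0, 1, 6], [0, 0, 1]]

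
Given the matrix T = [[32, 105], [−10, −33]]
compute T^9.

tr T = −1 and det T = −6, so the characteristic polynomial is λ² − (−1)λ + (−6) with roots 2 and −3.
Eigenvectors give P = [[7, −3], [−2, 1]] with P⁻¹ = [[1, 3], [2, 7]], and T = P·diag(2, −3)·P⁻¹.
Then T^9 = P·diag(512, −19683)·P⁻¹ = [[3584, 59049], [−1024, −19683]] · [[1, 3], [2, 7]] = [[121682, 424095], [−40390, −140853]].

[[121682, 424095], [−40390, −140853]]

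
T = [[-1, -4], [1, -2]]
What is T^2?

[[-3, 12], [-3, 0]]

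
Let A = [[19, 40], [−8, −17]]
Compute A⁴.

tr A = 2 and det A = −3, so the characteristic polynomial is λ² − (2)λ + (−3) with roots 3 and −1.
Eigenvectors give P = [[5, −2], [−2, 1]] with P⁻¹ = [[1, 2], [2, 5]], and A = P·diag(3, −1)·P⁻¹.
Then A⁴ = P·diag(81, 1)·P⁻¹ = [[405, −2], [−162, 1]] · [[1, 2], [2, 5]] = [[401, 800], [−160, −319]].

[[401, 800], [−160, −319]]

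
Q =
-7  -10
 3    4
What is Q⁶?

tr Q = -3 and det Q = 2, so the characteristic polynomial is λ² − (-3)λ + (2) with roots -2 and -1.
Eigenvectors give P = [[-2, 5], [1, -3]] with P⁻¹ = [[-3, -5], [-1, -2]], and Q = P·diag(-2, -1)·P⁻¹.
Then Q⁶ = P·diag(64, 1)·P⁻¹ = [[-128, 5], [64, -3]] · [[-3, -5], [-1, -2]] = [[379, 630], [-189, -314]].

[[379, 630], [-189, -314]]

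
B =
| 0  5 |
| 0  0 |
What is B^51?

[[0, 0], [0, 0]]

B is strictly triangular, hence nilpotent: B^2 = 0, so B^51 = 0.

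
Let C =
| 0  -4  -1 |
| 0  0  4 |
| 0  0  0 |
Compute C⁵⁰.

C is strictly triangular, hence nilpotent: C³ = 0, so C⁵⁰ = 0.

[[0, 0, 0], [0, 0, 0], [0, 0, 0]]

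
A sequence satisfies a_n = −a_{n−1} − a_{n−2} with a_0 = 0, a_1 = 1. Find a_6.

0

With companion matrix Q = [[−1, −1], [1, 0]], [a_n, a_{n−1}]ᵀ = Q·[a_{n−1}, a_{n−2}]ᵀ, so [a_6, a_5]ᵀ = Q^5·[a_1, a_0]ᵀ.
Q^5 = [[0, 1], [−1, −1]], giving [a_6, a_5]ᵀ = [[0], [−1]].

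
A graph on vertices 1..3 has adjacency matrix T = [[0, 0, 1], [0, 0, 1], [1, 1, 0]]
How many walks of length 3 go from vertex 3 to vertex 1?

2

The number of length-3 walks from vertex 3 to vertex 1 is entry (3,1) of T³, where T is the adjacency matrix.
T² = [[1, 1, 0], [1, 1, 0], [0, 0, 2]]
T³ = [[0, 0, 2], [0, 0, 2], [2, 2, 0]]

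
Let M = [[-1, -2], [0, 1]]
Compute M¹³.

[[-1, -2], [0, 1]]

M² = I (check: tr M = 0 and det M = -1), so M¹³ = M since 13 is odd.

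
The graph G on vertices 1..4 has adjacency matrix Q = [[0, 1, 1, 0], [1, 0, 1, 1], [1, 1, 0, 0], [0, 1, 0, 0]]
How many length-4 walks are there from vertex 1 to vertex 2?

6

The number of length-4 walks from vertex 1 to vertex 2 is entry (1,2) of Q⁴, where Q is the adjacency matrix.
Q² = [[2, 1, 1, 1], [1, 3, 1, 0], [1, 1, 2, 1], [1, 0, 1, 1]]
Q³ = [[2, 4, 3, 1], [4, 2, 4, 3], [3, 4, 2, 1], [1, 3, 1, 0]]
Q⁴ = [[7, 6, 6, 4], [6, 11, 6, 2], [6, 6, 7, 4], [4, 2, 4, 3]]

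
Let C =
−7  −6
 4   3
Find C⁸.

[[19681, 19680], [−13120, −13119]]

tr C = −4 and det C = 3, so the characteristic polynomial is λ² − (−4)λ + (3) with roots −1 and −3.
Eigenvectors give P = [[−1, 3], [1, −2]] with P⁻¹ = [[2, 3], [1, 1]], and C = P·diag(−1, −3)·P⁻¹.
Then C⁸ = P·diag(1, 6561)·P⁻¹ = [[−1, 19683], [1, −13122]] · [[2, 3], [1, 1]] = [[19681, 19680], [−13120, −13119]].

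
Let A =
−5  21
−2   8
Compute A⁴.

tr A = 3 and det A = 2, so the characteristic polynomial is λ² − (3)λ + (2) with roots 2 and 1.
Eigenvectors give P = [[−3, −7], [−1, −2]] with P⁻¹ = [[2, −7], [−1, 3]], and A = P·diag(2, 1)·P⁻¹.
Then A⁴ = P·diag(16, 1)·P⁻¹ = [[−48, −7], [−16, −2]] · [[2, −7], [−1, 3]] = [[−89, 315], [−30, 106]].

[[−89, 315], [−30, 106]]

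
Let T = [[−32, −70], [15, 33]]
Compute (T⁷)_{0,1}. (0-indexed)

−32410

tr T = 1 and det T = −6, so the characteristic polynomial is λ² − (1)λ + (−6) with roots −2 and 3.
Eigenvectors give P = [[7, −2], [−3, 1]] with P⁻¹ = [[1, 2], [3, 7]], and T = P·diag(−2, 3)·P⁻¹.
Then T⁷ = P·diag(−128, 2187)·P⁻¹ = [[−896, −4374], [384, 2187]] · [[1, 2], [3, 7]] = [[−14018, −32410], [6945, 16077]].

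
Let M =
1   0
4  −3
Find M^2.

[[1, 0], [−8, 9]]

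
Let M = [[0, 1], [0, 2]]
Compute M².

[[0, 2], [0, 4]]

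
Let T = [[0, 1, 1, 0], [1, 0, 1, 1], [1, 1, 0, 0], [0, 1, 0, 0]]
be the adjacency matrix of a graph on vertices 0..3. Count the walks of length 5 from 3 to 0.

The number of length-5 walks from vertex 3 to vertex 0 is entry (3,0) of T⁵, where T is the adjacency matrix.
T² = [[2, 1, 1, 1], [1, 3, 1, 0], [1, 1, 2, 1], [1, 0, 1, 1]]
T³ = [[2, 4, 3, 1], [4, 2, 4, 3], [3, 4, 2, 1], [1, 3, 1, 0]]
T⁴ = [[7, 6, 6, 4], [6, 11, 6, 2], [6, 6, 7, 4], [4, 2, 4, 3]]
T⁵ = [[12, 17, 13, 6], [17, 14, 17, 11], [13, 17, 12, 6], [6, 11, 6, 2]]

6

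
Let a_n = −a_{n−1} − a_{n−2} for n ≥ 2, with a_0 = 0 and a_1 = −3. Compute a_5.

With companion matrix M = [[−1, −1], [1, 0]], [a_n, a_{n−1}]ᵀ = M·[a_{n−1}, a_{n−2}]ᵀ, so [a_5, a_4]ᵀ = M⁴·[a_1, a_0]ᵀ.
M⁴ = [[−1, −1], [1, 0]], giving [a_5, a_4]ᵀ = [[3], [−3]].

3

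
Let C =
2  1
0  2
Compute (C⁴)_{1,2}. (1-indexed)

C² = [[4, 4], [0, 4]]
C³ = [[8, 12], [0, 8]]
C⁴ = [[16, 32], [0, 16]]

32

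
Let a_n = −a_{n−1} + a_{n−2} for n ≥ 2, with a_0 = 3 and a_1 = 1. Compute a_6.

7

With companion matrix A = [[−1, 1], [1, 0]], [a_n, a_{n−1}]ᵀ = A·[a_{n−1}, a_{n−2}]ᵀ, so [a_6, a_5]ᵀ = A^5·[a_1, a_0]ᵀ.
A^5 = [[−8, 5], [5, −3]], giving [a_6, a_5]ᵀ = [[7], [−4]].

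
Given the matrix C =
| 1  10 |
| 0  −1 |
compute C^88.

[[1, 0], [0, 1]]

C² = I (check: tr C = 0 and det C = −1), so C^88 = I since 88 is even.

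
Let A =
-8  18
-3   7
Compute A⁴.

tr A = -1 and det A = -2, so the characteristic polynomial is λ² − (-1)λ + (-2) with roots 1 and -2.
Eigenvectors give P = [[-2, 3], [-1, 1]] with P⁻¹ = [[1, -3], [1, -2]], and A = P·diag(1, -2)·P⁻¹.
Then A⁴ = P·diag(1, 16)·P⁻¹ = [[-2, 48], [-1, 16]] · [[1, -3], [1, -2]] = [[46, -90], [15, -29]].

[[46, -90], [15, -29]]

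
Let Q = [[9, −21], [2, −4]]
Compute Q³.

[[141, −399], [38, −106]]

tr Q = 5 and det Q = 6, so the characteristic polynomial is λ² − (5)λ + (6) with roots 2 and 3.
Eigenvectors give P = [[−3, 7], [−1, 2]] with P⁻¹ = [[2, −7], [1, −3]], and Q = P·diag(2, 3)·P⁻¹.
Then Q³ = P·diag(8, 27)·P⁻¹ = [[−24, 189], [−8, 54]] · [[2, −7], [1, −3]] = [[141, −399], [38, −106]].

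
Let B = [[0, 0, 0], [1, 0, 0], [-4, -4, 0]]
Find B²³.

B is strictly triangular, hence nilpotent: B³ = 0, so B²³ = 0.

[[0, 0, 0], [0, 0, 0], [0, 0, 0]]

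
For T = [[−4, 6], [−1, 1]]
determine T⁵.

tr T = −3 and det T = 2, so the characteristic polynomial is λ² − (−3)λ + (2) with roots −1 and −2.
Eigenvectors give P = [[2, −3], [1, −1]] with P⁻¹ = [[−1, 3], [−1, 2]], and T = P·diag(−1, −2)·P⁻¹.
Then T⁵ = P·diag(−1, −32)·P⁻¹ = [[−2, 96], [−1, 32]] · [[−1, 3], [−1, 2]] = [[−94, 186], [−31, 61]].

[[−94, 186], [−31, 61]]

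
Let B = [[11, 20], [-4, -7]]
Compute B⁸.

[[32801, 65600], [-13120, -26239]]

tr B = 4 and det B = 3, so the characteristic polynomial is λ² − (4)λ + (3) with roots 3 and 1.
Eigenvectors give P = [[5, -2], [-2, 1]] with P⁻¹ = [[1, 2], [2, 5]], and B = P·diag(3, 1)·P⁻¹.
Then B⁸ = P·diag(6561, 1)·P⁻¹ = [[32805, -2], [-13122, 1]] · [[1, 2], [2, 5]] = [[32801, 65600], [-13120, -26239]].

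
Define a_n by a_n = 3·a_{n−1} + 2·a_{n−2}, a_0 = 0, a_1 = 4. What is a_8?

25116

With companion matrix A = [[3, 2], [1, 0]], [a_n, a_{n−1}]ᵀ = A·[a_{n−1}, a_{n−2}]ᵀ, so [a_8, a_7]ᵀ = A⁷·[a_1, a_0]ᵀ.
A⁷ = [[6279, 3526], [1763, 990]], giving [a_8, a_7]ᵀ = [[25116], [7052]].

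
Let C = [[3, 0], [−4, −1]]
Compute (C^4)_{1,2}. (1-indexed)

C^2 = [[9, 0], [−8, 1]]
C^3 = [[27, 0], [−28, −1]]
C^4 = [[81, 0], [−80, 1]]

0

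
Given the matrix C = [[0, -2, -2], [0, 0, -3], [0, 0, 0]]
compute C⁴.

C is strictly triangular, hence nilpotent: C³ = 0, so C⁴ = 0.

[[0, 0, 0], [0, 0, 0], [0, 0, 0]]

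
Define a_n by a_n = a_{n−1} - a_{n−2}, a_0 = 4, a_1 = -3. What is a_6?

4

With companion matrix Q = [[1, -1], [1, 0]], [a_n, a_{n−1}]ᵀ = Q·[a_{n−1}, a_{n−2}]ᵀ, so [a_6, a_5]ᵀ = Q⁵·[a_1, a_0]ᵀ.
Q⁵ = [[0, 1], [-1, 1]], giving [a_6, a_5]ᵀ = [[4], [7]].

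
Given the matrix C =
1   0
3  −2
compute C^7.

tr C = −1 and det C = −2, so the characteristic polynomial is λ² − (−1)λ + (−2) with roots −2 and 1.
Eigenvectors give P = [[0, 1], [−1, 1]] with P⁻¹ = [[1, −1], [1, 0]], and C = P·diag(−2, 1)·P⁻¹.
Then C^7 = P·diag(−128, 1)·P⁻¹ = [[0, 1], [128, 1]] · [[1, −1], [1, 0]] = [[1, 0], [129, −128]].

[[1, 0], [129, −128]]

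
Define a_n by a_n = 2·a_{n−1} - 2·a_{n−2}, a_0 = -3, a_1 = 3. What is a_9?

48

With companion matrix Q = [[2, -2], [1, 0]], [a_n, a_{n−1}]ᵀ = Q·[a_{n−1}, a_{n−2}]ᵀ, so [a_9, a_8]ᵀ = Q⁸·[a_1, a_0]ᵀ.
Q⁸ = [[16, 0], [0, 16]], giving [a_9, a_8]ᵀ = [[48], [-48]].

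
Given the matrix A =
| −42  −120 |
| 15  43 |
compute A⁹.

[[−162072, −484680], [60585, 181243]]

tr A = 1 and det A = −6, so the characteristic polynomial is λ² − (1)λ + (−6) with roots −2 and 3.
Eigenvectors give P = [[3, −8], [−1, 3]] with P⁻¹ = [[3, 8], [1, 3]], and A = P·diag(−2, 3)·P⁻¹.
Then A⁹ = P·diag(−512, 19683)·P⁻¹ = [[−1536, −157464], [512, 59049]] · [[3, 8], [1, 3]] = [[−162072, −484680], [60585, 181243]].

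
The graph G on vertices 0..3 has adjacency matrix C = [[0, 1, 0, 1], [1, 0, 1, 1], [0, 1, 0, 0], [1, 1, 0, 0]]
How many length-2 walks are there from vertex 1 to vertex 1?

The number of length-2 walks from vertex 1 to vertex 1 is entry (1,1) of C², where C is the adjacency matrix.
C² = [[2, 1, 1, 1], [1, 3, 0, 1], [1, 0, 1, 1], [1, 1, 1, 2]]

3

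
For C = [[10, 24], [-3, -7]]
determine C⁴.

[[136, 360], [-45, -119]]

tr C = 3 and det C = 2, so the characteristic polynomial is λ² − (3)λ + (2) with roots 1 and 2.
Eigenvectors give P = [[-8, -3], [3, 1]] with P⁻¹ = [[1, 3], [-3, -8]], and C = P·diag(1, 2)·P⁻¹.
Then C⁴ = P·diag(1, 16)·P⁻¹ = [[-8, -48], [3, 16]] · [[1, 3], [-3, -8]] = [[136, 360], [-45, -119]].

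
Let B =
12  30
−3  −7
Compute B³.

[[198, 570], [−57, −163]]

tr B = 5 and det B = 6, so the characteristic polynomial is λ² − (5)λ + (6) with roots 2 and 3.
Eigenvectors give P = [[3, 10], [−1, −3]] with P⁻¹ = [[−3, −10], [1, 3]], and B = P·diag(2, 3)·P⁻¹.
Then B³ = P·diag(8, 27)·P⁻¹ = [[24, 270], [−8, −81]] · [[−3, −10], [1, 3]] = [[198, 570], [−57, −163]].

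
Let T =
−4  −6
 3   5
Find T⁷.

[[−130, −258], [129, 257]]

tr T = 1 and det T = −2, so the characteristic polynomial is λ² − (1)λ + (−2) with roots −1 and 2.
Eigenvectors give P = [[2, 1], [−1, −1]] with P⁻¹ = [[1, 1], [−1, −2]], and T = P·diag(−1, 2)·P⁻¹.
Then T⁷ = P·diag(−1, 128)·P⁻¹ = [[−2, 128], [1, −128]] · [[1, 1], [−1, −2]] = [[−130, −258], [129, 257]].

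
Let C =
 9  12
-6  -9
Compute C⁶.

tr C = 0 and det C = -9, so the characteristic polynomial is λ² − (0)λ + (-9) with roots -3 and 3.
Eigenvectors give P = [[-1, 2], [1, -1]] with P⁻¹ = [[1, 2], [1, 1]], and C = P·diag(-3, 3)·P⁻¹.
Then C⁶ = P·diag(729, 729)·P⁻¹ = [[-729, 1458], [729, -729]] · [[1, 2], [1, 1]] = [[729, 0], [0, 729]].

[[729, 0], [0, 729]]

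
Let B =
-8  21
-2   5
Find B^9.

[[-3578, 10731], [-1022, 3065]]

tr B = -3 and det B = 2, so the characteristic polynomial is λ² − (-3)λ + (2) with roots -2 and -1.
Eigenvectors give P = [[-7, 3], [-2, 1]] with P⁻¹ = [[-1, 3], [-2, 7]], and B = P·diag(-2, -1)·P⁻¹.
Then B^9 = P·diag(-512, -1)·P⁻¹ = [[3584, -3], [1024, -1]] · [[-1, 3], [-2, 7]] = [[-3578, 10731], [-1022, 3065]].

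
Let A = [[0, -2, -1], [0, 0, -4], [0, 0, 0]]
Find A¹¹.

[[0, 0, 0], [0, 0, 0], [0, 0, 0]]

A is strictly triangular, hence nilpotent: A³ = 0, so A¹¹ = 0.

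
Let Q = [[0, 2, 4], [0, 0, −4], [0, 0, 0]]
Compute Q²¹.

[[0, 0, 0], [0, 0, 0], [0, 0, 0]]

Q is strictly triangular, hence nilpotent: Q³ = 0, so Q²¹ = 0.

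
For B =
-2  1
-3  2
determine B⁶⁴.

[[1, 0], [0, 1]]

B² = I (check: tr B = 0 and det B = -1), so B⁶⁴ = I since 64 is even.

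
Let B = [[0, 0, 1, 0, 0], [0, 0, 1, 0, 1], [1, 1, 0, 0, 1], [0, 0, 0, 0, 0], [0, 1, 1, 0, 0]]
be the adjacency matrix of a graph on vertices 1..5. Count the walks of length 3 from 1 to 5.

1

The number of length-3 walks from vertex 1 to vertex 5 is entry (1,5) of B³, where B is the adjacency matrix.
B² = [[1, 1, 0, 0, 1], [1, 2, 1, 0, 1], [0, 1, 3, 0, 1], [0, 0, 0, 0, 0], [1, 1, 1, 0, 2]]
B³ = [[0, 1, 3, 0, 1], [1, 2, 4, 0, 3], [3, 4, 2, 0, 4], [0, 0, 0, 0, 0], [1, 3, 4, 0, 2]]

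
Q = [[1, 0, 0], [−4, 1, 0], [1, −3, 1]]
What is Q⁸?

[[1, 0, 0], [−32, 1, 0], [344, −24, 1]]

Q = I + N where N = [[0, 0, 0], [−4, 0, 0], [1, −3, 0]] is strictly lower-triangular, so N³ = 0.
(I + N)⁸ = I + 8·N + 28·N² = [[1, 0, 0], [−32, 1, 0], [344, −24, 1]].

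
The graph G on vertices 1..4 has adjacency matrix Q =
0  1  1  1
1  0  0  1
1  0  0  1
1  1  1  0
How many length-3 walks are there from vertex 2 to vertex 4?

The number of length-3 walks from vertex 2 to vertex 4 is entry (2,4) of Q^3, where Q is the adjacency matrix.
Q^2 = [[3, 1, 1, 2], [1, 2, 2, 1], [1, 2, 2, 1], [2, 1, 1, 3]]
Q^3 = [[4, 5, 5, 5], [5, 2, 2, 5], [5, 2, 2, 5], [5, 5, 5, 4]]

5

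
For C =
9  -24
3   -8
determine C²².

C² = C (a projection; rank 1, trace 1), so C²² = C.

[[9, -24], [3, -8]]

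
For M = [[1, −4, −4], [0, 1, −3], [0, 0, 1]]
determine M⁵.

M = I + N where N = [[0, −4, −4], [0, 0, −3], [0, 0, 0]] is strictly upper-triangular, so N³ = 0.
(I + N)⁵ = I + 5·N + 10·N² = [[1, −20, 100], [0, 1, −15], [0, 0, 1]].

[[1, −20, 100], [0, 1, −15], [0, 0, 1]]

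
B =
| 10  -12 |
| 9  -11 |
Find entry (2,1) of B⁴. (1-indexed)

tr B = -1 and det B = -2, so the characteristic polynomial is λ² − (-1)λ + (-2) with roots 1 and -2.
Eigenvectors give P = [[4, 1], [3, 1]] with P⁻¹ = [[1, -1], [-3, 4]], and B = P·diag(1, -2)·P⁻¹.
Then B⁴ = P·diag(1, 16)·P⁻¹ = [[4, 16], [3, 16]] · [[1, -1], [-3, 4]] = [[-44, 60], [-45, 61]].

-45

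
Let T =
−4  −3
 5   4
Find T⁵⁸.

T² = I (check: tr T = 0 and det T = −1), so T⁵⁸ = I since 58 is even.

[[1, 0], [0, 1]]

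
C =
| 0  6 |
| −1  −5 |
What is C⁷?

[[3990, 12354], [−2059, −6305]]

tr C = −5 and det C = 6, so the characteristic polynomial is λ² − (−5)λ + (6) with roots −3 and −2.
Eigenvectors give P = [[−2, 3], [1, −1]] with P⁻¹ = [[1, 3], [1, 2]], and C = P·diag(−3, −2)·P⁻¹.
Then C⁷ = P·diag(−2187, −128)·P⁻¹ = [[4374, −384], [−2187, 128]] · [[1, 3], [1, 2]] = [[3990, 12354], [−2059, −6305]].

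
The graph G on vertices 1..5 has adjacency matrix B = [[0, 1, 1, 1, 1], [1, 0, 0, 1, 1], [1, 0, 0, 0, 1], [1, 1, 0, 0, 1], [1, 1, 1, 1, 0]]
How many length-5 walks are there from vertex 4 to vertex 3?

52

The number of length-5 walks from vertex 4 to vertex 3 is entry (4,3) of B⁵, where B is the adjacency matrix.
B² = [[4, 2, 1, 2, 3], [2, 3, 2, 2, 2], [1, 2, 2, 2, 1], [2, 2, 2, 3, 2], [3, 2, 1, 2, 4]]
B³ = [[8, 9, 7, 9, 9], [9, 6, 4, 7, 9], [7, 4, 2, 4, 7], [9, 7, 4, 6, 9], [9, 9, 7, 9, 8]]
B⁴ = [[34, 26, 17, 26, 33], [26, 25, 18, 24, 26], [17, 18, 14, 18, 17], [26, 24, 18, 25, 26], [33, 26, 17, 26, 34]]
B⁵ = [[102, 93, 67, 93, 103], [93, 76, 52, 77, 93], [67, 52, 34, 52, 67], [93, 77, 52, 76, 93], [103, 93, 67, 93, 102]]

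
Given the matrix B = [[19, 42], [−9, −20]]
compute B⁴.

[[−89, −210], [45, 106]]

tr B = −1 and det B = −2, so the characteristic polynomial is λ² − (−1)λ + (−2) with roots −2 and 1.
Eigenvectors give P = [[2, 7], [−1, −3]] with P⁻¹ = [[−3, −7], [1, 2]], and B = P·diag(−2, 1)·P⁻¹.
Then B⁴ = P·diag(16, 1)·P⁻¹ = [[32, 7], [−16, −3]] · [[−3, −7], [1, 2]] = [[−89, −210], [45, 106]].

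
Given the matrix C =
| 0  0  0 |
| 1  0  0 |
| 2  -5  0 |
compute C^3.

[[0, 0, 0], [0, 0, 0], [0, 0, 0]]

C is strictly triangular, hence nilpotent: C^3 = 0, so C^3 = 0.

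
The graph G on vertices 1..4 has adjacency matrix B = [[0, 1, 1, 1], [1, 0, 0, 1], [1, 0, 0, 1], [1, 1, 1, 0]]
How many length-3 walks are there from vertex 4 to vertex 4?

4

The number of length-3 walks from vertex 4 to vertex 4 is entry (4,4) of B³, where B is the adjacency matrix.
B² = [[3, 1, 1, 2], [1, 2, 2, 1], [1, 2, 2, 1], [2, 1, 1, 3]]
B³ = [[4, 5, 5, 5], [5, 2, 2, 5], [5, 2, 2, 5], [5, 5, 5, 4]]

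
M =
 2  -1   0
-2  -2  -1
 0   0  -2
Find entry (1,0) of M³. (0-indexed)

M² = [[6, 0, 1], [0, 6, 4], [0, 0, 4]]
M³ = [[12, -6, -2], [-12, -12, -14], [0, 0, -8]]

-12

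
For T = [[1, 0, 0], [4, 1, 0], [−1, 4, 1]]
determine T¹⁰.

[[1, 0, 0], [40, 1, 0], [710, 40, 1]]

T = I + N where N = [[0, 0, 0], [4, 0, 0], [−1, 4, 0]] is strictly lower-triangular, so N³ = 0.
(I + N)¹⁰ = I + 10·N + 45·N² = [[1, 0, 0], [40, 1, 0], [710, 40, 1]].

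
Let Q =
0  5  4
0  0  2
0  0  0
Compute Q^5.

Q is strictly triangular, hence nilpotent: Q^3 = 0, so Q^5 = 0.

[[0, 0, 0], [0, 0, 0], [0, 0, 0]]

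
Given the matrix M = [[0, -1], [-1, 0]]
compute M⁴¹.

[[0, -1], [-1, 0]]

M² = I (check: tr M = 0 and det M = -1), so M⁴¹ = M since 41 is odd.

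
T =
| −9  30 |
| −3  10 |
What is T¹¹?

[[−9, 30], [−3, 10]]

T² = T (a projection; rank 1, trace 1), so T¹¹ = T.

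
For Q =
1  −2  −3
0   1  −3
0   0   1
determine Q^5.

Q = I + N where N = [[0, −2, −3], [0, 0, −3], [0, 0, 0]] is strictly upper-triangular, so N^3 = 0.
(I + N)^5 = I + 5·N + 10·N^2 = [[1, −10, 45], [0, 1, −15], [0, 0, 1]].

[[1, −10, 45], [0, 1, −15], [0, 0, 1]]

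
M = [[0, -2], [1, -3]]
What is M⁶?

[[-62, 126], [-63, 127]]

tr M = -3 and det M = 2, so the characteristic polynomial is λ² − (-3)λ + (2) with roots -2 and -1.
Eigenvectors give P = [[-1, 2], [-1, 1]] with P⁻¹ = [[1, -2], [1, -1]], and M = P·diag(-2, -1)·P⁻¹.
Then M⁶ = P·diag(64, 1)·P⁻¹ = [[-64, 2], [-64, 1]] · [[1, -2], [1, -1]] = [[-62, 126], [-63, 127]].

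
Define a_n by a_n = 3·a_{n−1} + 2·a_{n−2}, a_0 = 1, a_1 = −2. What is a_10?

−114568

With companion matrix A = [[3, 2], [1, 0]], [a_n, a_{n−1}]ᵀ = A·[a_{n−1}, a_{n−2}]ᵀ, so [a_10, a_9]ᵀ = A^9·[a_1, a_0]ᵀ.
A^9 = [[79647, 44726], [22363, 12558]], giving [a_10, a_9]ᵀ = [[−114568], [−32168]].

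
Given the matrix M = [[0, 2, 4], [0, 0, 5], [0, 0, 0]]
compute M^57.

[[0, 0, 0], [0, 0, 0], [0, 0, 0]]

M is strictly triangular, hence nilpotent: M^3 = 0, so M^57 = 0.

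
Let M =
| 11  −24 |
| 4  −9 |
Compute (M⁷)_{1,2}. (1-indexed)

−13128

tr M = 2 and det M = −3, so the characteristic polynomial is λ² − (2)λ + (−3) with roots 3 and −1.
Eigenvectors give P = [[3, 2], [1, 1]] with P⁻¹ = [[1, −2], [−1, 3]], and M = P·diag(3, −1)·P⁻¹.
Then M⁷ = P·diag(2187, −1)·P⁻¹ = [[6561, −2], [2187, −1]] · [[1, −2], [−1, 3]] = [[6563, −13128], [2188, −4377]].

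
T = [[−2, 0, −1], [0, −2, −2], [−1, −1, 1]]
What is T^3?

T^2 = [[5, 1, 1], [2, 6, 2], [1, 1, 4]]
T^3 = [[−11, −3, −6], [−6, −14, −12], [−6, −6, 1]]

[[−11, −3, −6], [−6, −14, −12], [−6, −6, 1]]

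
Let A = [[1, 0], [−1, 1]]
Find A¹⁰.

[[1, 0], [−10, 1]]

A = I + N where N = [[0, 0], [−1, 0]] is strictly lower-triangular, so N² = 0.
(I + N)¹⁰ = I + 10·N = [[1, 0], [−10, 1]].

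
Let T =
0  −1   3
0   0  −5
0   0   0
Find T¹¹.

T is strictly triangular, hence nilpotent: T³ = 0, so T¹¹ = 0.

[[0, 0, 0], [0, 0, 0], [0, 0, 0]]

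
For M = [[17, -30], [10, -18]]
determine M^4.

tr M = -1 and det M = -6, so the characteristic polynomial is λ² − (-1)λ + (-6) with roots -3 and 2.
Eigenvectors give P = [[-3, 2], [-2, 1]] with P⁻¹ = [[1, -2], [2, -3]], and M = P·diag(-3, 2)·P⁻¹.
Then M^4 = P·diag(81, 16)·P⁻¹ = [[-243, 32], [-162, 16]] · [[1, -2], [2, -3]] = [[-179, 390], [-130, 276]].

[[-179, 390], [-130, 276]]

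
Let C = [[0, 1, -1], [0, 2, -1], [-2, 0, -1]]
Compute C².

[[2, 2, 0], [2, 4, -1], [2, -2, 3]]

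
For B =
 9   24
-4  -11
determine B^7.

tr B = -2 and det B = -3, so the characteristic polynomial is λ² − (-2)λ + (-3) with roots 1 and -3.
Eigenvectors give P = [[3, -2], [-1, 1]] with P⁻¹ = [[1, 2], [1, 3]], and B = P·diag(1, -3)·P⁻¹.
Then B^7 = P·diag(1, -2187)·P⁻¹ = [[3, 4374], [-1, -2187]] · [[1, 2], [1, 3]] = [[4377, 13128], [-2188, -6563]].

[[4377, 13128], [-2188, -6563]]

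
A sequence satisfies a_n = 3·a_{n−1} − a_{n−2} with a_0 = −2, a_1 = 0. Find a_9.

1974

With companion matrix M = [[3, −1], [1, 0]], [a_n, a_{n−1}]ᵀ = M·[a_{n−1}, a_{n−2}]ᵀ, so [a_9, a_8]ᵀ = M⁸·[a_1, a_0]ᵀ.
M⁸ = [[2584, −987], [987, −377]], giving [a_9, a_8]ᵀ = [[1974], [754]].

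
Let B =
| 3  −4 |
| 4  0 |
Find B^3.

[[−69, 28], [−28, −48]]

B^2 = [[−7, −12], [12, −16]]
B^3 = [[−69, 28], [−28, −48]]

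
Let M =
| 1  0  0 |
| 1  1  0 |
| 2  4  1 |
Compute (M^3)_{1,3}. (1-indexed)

0

M = I + N where N = [[0, 0, 0], [1, 0, 0], [2, 4, 0]] is strictly lower-triangular, so N^3 = 0.
(I + N)^3 = I + 3·N + 3·N^2 = [[1, 0, 0], [3, 1, 0], [18, 12, 1]].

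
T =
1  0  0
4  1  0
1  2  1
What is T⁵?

[[1, 0, 0], [20, 1, 0], [85, 10, 1]]

T = I + N where N = [[0, 0, 0], [4, 0, 0], [1, 2, 0]] is strictly lower-triangular, so N³ = 0.
(I + N)⁵ = I + 5·N + 10·N² = [[1, 0, 0], [20, 1, 0], [85, 10, 1]].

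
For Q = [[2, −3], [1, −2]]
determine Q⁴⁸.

Q² = I (check: tr Q = 0 and det Q = −1), so Q⁴⁸ = I since 48 is even.

[[1, 0], [0, 1]]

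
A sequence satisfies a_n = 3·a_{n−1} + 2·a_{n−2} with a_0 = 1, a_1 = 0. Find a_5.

78

With companion matrix M = [[3, 2], [1, 0]], [a_n, a_{n−1}]ᵀ = M·[a_{n−1}, a_{n−2}]ᵀ, so [a_5, a_4]ᵀ = M^4·[a_1, a_0]ᵀ.
M^4 = [[139, 78], [39, 22]], giving [a_5, a_4]ᵀ = [[78], [22]].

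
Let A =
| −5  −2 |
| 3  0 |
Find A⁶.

[[2059, 1330], [−1995, −1266]]

tr A = −5 and det A = 6, so the characteristic polynomial is λ² − (−5)λ + (6) with roots −2 and −3.
Eigenvectors give P = [[−2, −1], [3, 1]] with P⁻¹ = [[1, 1], [−3, −2]], and A = P·diag(−2, −3)·P⁻¹.
Then A⁶ = P·diag(64, 729)·P⁻¹ = [[−128, −729], [192, 729]] · [[1, 1], [−3, −2]] = [[2059, 1330], [−1995, −1266]].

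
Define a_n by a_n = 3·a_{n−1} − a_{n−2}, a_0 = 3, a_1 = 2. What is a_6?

With companion matrix Q = [[3, −1], [1, 0]], [a_n, a_{n−1}]ᵀ = Q·[a_{n−1}, a_{n−2}]ᵀ, so [a_6, a_5]ᵀ = Q^5·[a_1, a_0]ᵀ.
Q^5 = [[144, −55], [55, −21]], giving [a_6, a_5]ᵀ = [[123], [47]].

123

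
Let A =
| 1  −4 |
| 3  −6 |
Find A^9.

[[57001, −76684], [57513, −77196]]

tr A = −5 and det A = 6, so the characteristic polynomial is λ² − (−5)λ + (6) with roots −3 and −2.
Eigenvectors give P = [[1, 4], [1, 3]] with P⁻¹ = [[−3, 4], [1, −1]], and A = P·diag(−3, −2)·P⁻¹.
Then A^9 = P·diag(−19683, −512)·P⁻¹ = [[−19683, −2048], [−19683, −1536]] · [[−3, 4], [1, −1]] = [[57001, −76684], [57513, −77196]].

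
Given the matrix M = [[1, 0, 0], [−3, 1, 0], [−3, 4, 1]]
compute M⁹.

M = I + N where N = [[0, 0, 0], [−3, 0, 0], [−3, 4, 0]] is strictly lower-triangular, so N³ = 0.
(I + N)⁹ = I + 9·N + 36·N² = [[1, 0, 0], [−27, 1, 0], [−459, 36, 1]].

[[1, 0, 0], [−27, 1, 0], [−459, 36, 1]]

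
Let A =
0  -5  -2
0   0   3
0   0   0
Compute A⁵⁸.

A is strictly triangular, hence nilpotent: A³ = 0, so A⁵⁸ = 0.

[[0, 0, 0], [0, 0, 0], [0, 0, 0]]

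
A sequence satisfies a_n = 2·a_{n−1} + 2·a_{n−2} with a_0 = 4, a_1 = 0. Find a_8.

With companion matrix T = [[2, 2], [1, 0]], [a_n, a_{n−1}]ᵀ = T·[a_{n−1}, a_{n−2}]ᵀ, so [a_8, a_7]ᵀ = T^7·[a_1, a_0]ᵀ.
T^7 = [[896, 656], [328, 240]], giving [a_8, a_7]ᵀ = [[2624], [960]].

2624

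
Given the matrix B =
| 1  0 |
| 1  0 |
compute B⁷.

B² = B (a projection; rank 1, trace 1), so B⁷ = B.

[[1, 0], [1, 0]]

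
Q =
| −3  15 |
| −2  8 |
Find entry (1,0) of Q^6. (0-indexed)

tr Q = 5 and det Q = 6, so the characteristic polynomial is λ² − (5)λ + (6) with roots 3 and 2.
Eigenvectors give P = [[−5, 3], [−2, 1]] with P⁻¹ = [[1, −3], [2, −5]], and Q = P·diag(3, 2)·P⁻¹.
Then Q^6 = P·diag(729, 64)·P⁻¹ = [[−3645, 192], [−1458, 64]] · [[1, −3], [2, −5]] = [[−3261, 9975], [−1330, 4054]].

−1330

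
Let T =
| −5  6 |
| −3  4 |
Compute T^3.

[[−17, 18], [−9, 10]]

tr T = −1 and det T = −2, so the characteristic polynomial is λ² − (−1)λ + (−2) with roots −2 and 1.
Eigenvectors give P = [[2, −1], [1, −1]] with P⁻¹ = [[1, −1], [1, −2]], and T = P·diag(−2, 1)·P⁻¹.
Then T^3 = P·diag(−8, 1)·P⁻¹ = [[−16, −1], [−8, −1]] · [[1, −1], [1, −2]] = [[−17, 18], [−9, 10]].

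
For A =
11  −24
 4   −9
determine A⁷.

[[6563, −13128], [2188, −4377]]

tr A = 2 and det A = −3, so the characteristic polynomial is λ² − (2)λ + (−3) with roots −1 and 3.
Eigenvectors give P = [[2, −3], [1, −1]] with P⁻¹ = [[−1, 3], [−1, 2]], and A = P·diag(−1, 3)·P⁻¹.
Then A⁷ = P·diag(−1, 2187)·P⁻¹ = [[−2, −6561], [−1, −2187]] · [[−1, 3], [−1, 2]] = [[6563, −13128], [2188, −4377]].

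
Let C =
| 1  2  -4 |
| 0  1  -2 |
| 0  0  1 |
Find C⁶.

C = I + N where N = [[0, 2, -4], [0, 0, -2], [0, 0, 0]] is strictly upper-triangular, so N³ = 0.
(I + N)⁶ = I + 6·N + 15·N² = [[1, 12, -84], [0, 1, -12], [0, 0, 1]].

[[1, 12, -84], [0, 1, -12], [0, 0, 1]]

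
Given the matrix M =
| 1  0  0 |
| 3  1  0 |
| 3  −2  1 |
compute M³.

[[1, 0, 0], [9, 1, 0], [−9, −6, 1]]

M = I + N where N = [[0, 0, 0], [3, 0, 0], [3, −2, 0]] is strictly lower-triangular, so N³ = 0.
(I + N)³ = I + 3·N + 3·N² = [[1, 0, 0], [9, 1, 0], [−9, −6, 1]].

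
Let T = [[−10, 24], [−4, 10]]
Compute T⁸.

[[256, 0], [0, 256]]

tr T = 0 and det T = −4, so the characteristic polynomial is λ² − (0)λ + (−4) with roots −2 and 2.
Eigenvectors give P = [[3, 2], [1, 1]] with P⁻¹ = [[1, −2], [−1, 3]], and T = P·diag(−2, 2)·P⁻¹.
Then T⁸ = P·diag(256, 256)·P⁻¹ = [[768, 512], [256, 256]] · [[1, −2], [−1, 3]] = [[256, 0], [0, 256]].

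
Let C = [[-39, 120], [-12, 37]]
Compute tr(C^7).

-2186

tr C = -2 and det C = -3, so the characteristic polynomial is λ² − (-2)λ + (-3) with roots 1 and -3.
Eigenvectors give P = [[3, 10], [1, 3]] with P⁻¹ = [[-3, 10], [1, -3]], and C = P·diag(1, -3)·P⁻¹.
Then C^7 = P·diag(1, -2187)·P⁻¹ = [[3, -21870], [1, -6561]] · [[-3, 10], [1, -3]] = [[-21879, 65640], [-6564, 19693]].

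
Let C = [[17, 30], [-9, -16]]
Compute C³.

tr C = 1 and det C = -2, so the characteristic polynomial is λ² − (1)λ + (-2) with roots 2 and -1.
Eigenvectors give P = [[2, 5], [-1, -3]] with P⁻¹ = [[3, 5], [-1, -2]], and C = P·diag(2, -1)·P⁻¹.
Then C³ = P·diag(8, -1)·P⁻¹ = [[16, -5], [-8, 3]] · [[3, 5], [-1, -2]] = [[53, 90], [-27, -46]].

[[53, 90], [-27, -46]]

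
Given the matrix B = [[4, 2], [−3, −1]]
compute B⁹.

[[1534, 1022], [−1533, −1021]]

tr B = 3 and det B = 2, so the characteristic polynomial is λ² − (3)λ + (2) with roots 1 and 2.
Eigenvectors give P = [[−2, −1], [3, 1]] with P⁻¹ = [[1, 1], [−3, −2]], and B = P·diag(1, 2)·P⁻¹.
Then B⁹ = P·diag(1, 512)·P⁻¹ = [[−2, −512], [3, 512]] · [[1, 1], [−3, −2]] = [[1534, 1022], [−1533, −1021]].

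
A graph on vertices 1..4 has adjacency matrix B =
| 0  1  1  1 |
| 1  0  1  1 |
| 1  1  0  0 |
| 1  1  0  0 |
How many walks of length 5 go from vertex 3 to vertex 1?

29

The number of length-5 walks from vertex 3 to vertex 1 is entry (3,1) of B^5, where B is the adjacency matrix.
B^2 = [[3, 2, 1, 1], [2, 3, 1, 1], [1, 1, 2, 2], [1, 1, 2, 2]]
B^3 = [[4, 5, 5, 5], [5, 4, 5, 5], [5, 5, 2, 2], [5, 5, 2, 2]]
B^4 = [[15, 14, 9, 9], [14, 15, 9, 9], [9, 9, 10, 10], [9, 9, 10, 10]]
B^5 = [[32, 33, 29, 29], [33, 32, 29, 29], [29, 29, 18, 18], [29, 29, 18, 18]]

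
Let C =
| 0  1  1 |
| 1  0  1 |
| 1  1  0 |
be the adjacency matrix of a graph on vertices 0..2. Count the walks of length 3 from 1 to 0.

3

The number of length-3 walks from vertex 1 to vertex 0 is entry (1,0) of C^3, where C is the adjacency matrix.
C^2 = [[2, 1, 1], [1, 2, 1], [1, 1, 2]]
C^3 = [[2, 3, 3], [3, 2, 3], [3, 3, 2]]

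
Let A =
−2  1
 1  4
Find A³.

[[−8, 13], [13, 70]]

A² = [[5, 2], [2, 17]]
A³ = [[−8, 13], [13, 70]]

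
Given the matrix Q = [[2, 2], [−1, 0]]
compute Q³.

Q² = [[2, 4], [−2, −2]]
Q³ = [[0, 4], [−2, −4]]

[[0, 4], [−2, −4]]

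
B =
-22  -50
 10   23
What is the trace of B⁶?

tr B = 1 and det B = -6, so the characteristic polynomial is λ² − (1)λ + (-6) with roots -2 and 3.
Eigenvectors give P = [[5, 2], [-2, -1]] with P⁻¹ = [[1, 2], [-2, -5]], and B = P·diag(-2, 3)·P⁻¹.
Then B⁶ = P·diag(64, 729)·P⁻¹ = [[320, 1458], [-128, -729]] · [[1, 2], [-2, -5]] = [[-2596, -6650], [1330, 3389]].

793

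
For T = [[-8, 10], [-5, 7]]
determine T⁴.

tr T = -1 and det T = -6, so the characteristic polynomial is λ² − (-1)λ + (-6) with roots -3 and 2.
Eigenvectors give P = [[2, -1], [1, -1]] with P⁻¹ = [[1, -1], [1, -2]], and T = P·diag(-3, 2)·P⁻¹.
Then T⁴ = P·diag(81, 16)·P⁻¹ = [[162, -16], [81, -16]] · [[1, -1], [1, -2]] = [[146, -130], [65, -49]].

[[146, -130], [65, -49]]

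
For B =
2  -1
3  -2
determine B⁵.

B² = I (check: tr B = 0 and det B = -1), so B⁵ = B since 5 is odd.

[[2, -1], [3, -2]]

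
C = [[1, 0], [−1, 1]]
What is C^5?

[[1, 0], [−5, 1]]

C = I + N where N = [[0, 0], [−1, 0]] is strictly lower-triangular, so N^2 = 0.
(I + N)^5 = I + 5·N = [[1, 0], [−5, 1]].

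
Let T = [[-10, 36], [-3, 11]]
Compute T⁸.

tr T = 1 and det T = -2, so the characteristic polynomial is λ² − (1)λ + (-2) with roots 2 and -1.
Eigenvectors give P = [[-3, -4], [-1, -1]] with P⁻¹ = [[1, -4], [-1, 3]], and T = P·diag(2, -1)·P⁻¹.
Then T⁸ = P·diag(256, 1)·P⁻¹ = [[-768, -4], [-256, -1]] · [[1, -4], [-1, 3]] = [[-764, 3060], [-255, 1021]].

[[-764, 3060], [-255, 1021]]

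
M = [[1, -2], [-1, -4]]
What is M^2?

[[3, 6], [3, 18]]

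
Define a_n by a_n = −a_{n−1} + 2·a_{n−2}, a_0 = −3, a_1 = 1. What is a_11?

With companion matrix T = [[−1, 2], [1, 0]], [a_n, a_{n−1}]ᵀ = T·[a_{n−1}, a_{n−2}]ᵀ, so [a_11, a_10]ᵀ = T¹⁰·[a_1, a_0]ᵀ.
T¹⁰ = [[683, −682], [−341, 342]], giving [a_11, a_10]ᵀ = [[2729], [−1367]].

2729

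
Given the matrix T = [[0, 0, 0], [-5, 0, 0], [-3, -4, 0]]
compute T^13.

[[0, 0, 0], [0, 0, 0], [0, 0, 0]]

T is strictly triangular, hence nilpotent: T^3 = 0, so T^13 = 0.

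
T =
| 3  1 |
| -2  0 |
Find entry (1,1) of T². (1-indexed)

7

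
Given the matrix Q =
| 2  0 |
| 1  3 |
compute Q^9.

tr Q = 5 and det Q = 6, so the characteristic polynomial is λ² − (5)λ + (6) with roots 2 and 3.
Eigenvectors give P = [[−1, 0], [1, 1]] with P⁻¹ = [[−1, 0], [1, 1]], and Q = P·diag(2, 3)·P⁻¹.
Then Q^9 = P·diag(512, 19683)·P⁻¹ = [[−512, 0], [512, 19683]] · [[−1, 0], [1, 1]] = [[512, 0], [19171, 19683]].

[[512, 0], [19171, 19683]]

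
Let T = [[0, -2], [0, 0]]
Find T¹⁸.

[[0, 0], [0, 0]]

T is strictly triangular, hence nilpotent: T² = 0, so T¹⁸ = 0.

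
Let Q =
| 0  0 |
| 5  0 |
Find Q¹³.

Q is strictly triangular, hence nilpotent: Q² = 0, so Q¹³ = 0.

[[0, 0], [0, 0]]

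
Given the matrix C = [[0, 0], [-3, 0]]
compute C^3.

[[0, 0], [0, 0]]

C is strictly triangular, hence nilpotent: C^2 = 0, so C^3 = 0.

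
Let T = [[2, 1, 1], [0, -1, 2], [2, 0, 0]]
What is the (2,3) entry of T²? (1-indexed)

-2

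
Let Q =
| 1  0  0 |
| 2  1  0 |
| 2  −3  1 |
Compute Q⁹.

[[1, 0, 0], [18, 1, 0], [−198, −27, 1]]

Q = I + N where N = [[0, 0, 0], [2, 0, 0], [2, −3, 0]] is strictly lower-triangular, so N³ = 0.
(I + N)⁹ = I + 9·N + 36·N² = [[1, 0, 0], [18, 1, 0], [−198, −27, 1]].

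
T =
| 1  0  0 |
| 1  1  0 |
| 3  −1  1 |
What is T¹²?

[[1, 0, 0], [12, 1, 0], [−30, −12, 1]]

T = I + N where N = [[0, 0, 0], [1, 0, 0], [3, −1, 0]] is strictly lower-triangular, so N³ = 0.
(I + N)¹² = I + 12·N + 66·N² = [[1, 0, 0], [12, 1, 0], [−30, −12, 1]].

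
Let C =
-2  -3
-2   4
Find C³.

C² = [[10, -6], [-4, 22]]
C³ = [[-8, -54], [-36, 100]]

[[-8, -54], [-36, 100]]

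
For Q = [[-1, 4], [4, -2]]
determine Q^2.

[[17, -12], [-12, 20]]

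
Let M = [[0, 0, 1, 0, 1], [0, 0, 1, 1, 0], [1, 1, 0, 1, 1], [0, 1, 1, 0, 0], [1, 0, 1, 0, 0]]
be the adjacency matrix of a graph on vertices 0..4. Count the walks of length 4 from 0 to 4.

7

The number of length-4 walks from vertex 0 to vertex 4 is entry (0,4) of M⁴, where M is the adjacency matrix.
M² = [[2, 1, 1, 1, 1], [1, 2, 1, 1, 1], [1, 1, 4, 1, 1], [1, 1, 1, 2, 1], [1, 1, 1, 1, 2]]
M³ = [[2, 2, 5, 2, 3], [2, 2, 5, 3, 2], [5, 5, 4, 5, 5], [2, 3, 5, 2, 2], [3, 2, 5, 2, 2]]
M⁴ = [[8, 7, 9, 7, 7], [7, 8, 9, 7, 7], [9, 9, 20, 9, 9], [7, 7, 9, 8, 7], [7, 7, 9, 7, 8]]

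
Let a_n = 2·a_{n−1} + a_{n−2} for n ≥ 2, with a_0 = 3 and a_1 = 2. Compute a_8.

1323

With companion matrix B = [[2, 1], [1, 0]], [a_n, a_{n−1}]ᵀ = B·[a_{n−1}, a_{n−2}]ᵀ, so [a_8, a_7]ᵀ = B⁷·[a_1, a_0]ᵀ.
B⁷ = [[408, 169], [169, 70]], giving [a_8, a_7]ᵀ = [[1323], [548]].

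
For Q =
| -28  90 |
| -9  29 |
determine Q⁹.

[[-4618, 15390], [-1539, 5129]]

tr Q = 1 and det Q = -2, so the characteristic polynomial is λ² − (1)λ + (-2) with roots 2 and -1.
Eigenvectors give P = [[3, 10], [1, 3]] with P⁻¹ = [[-3, 10], [1, -3]], and Q = P·diag(2, -1)·P⁻¹.
Then Q⁹ = P·diag(512, -1)·P⁻¹ = [[1536, -10], [512, -3]] · [[-3, 10], [1, -3]] = [[-4618, 15390], [-1539, 5129]].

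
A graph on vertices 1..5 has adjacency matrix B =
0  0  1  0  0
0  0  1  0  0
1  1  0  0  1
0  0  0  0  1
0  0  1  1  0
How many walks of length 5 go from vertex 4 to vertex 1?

4

The number of length-5 walks from vertex 4 to vertex 1 is entry (4,1) of B⁵, where B is the adjacency matrix.
B² = [[1, 1, 0, 0, 1], [1, 1, 0, 0, 1], [0, 0, 3, 1, 0], [0, 0, 1, 1, 0], [1, 1, 0, 0, 2]]
B³ = [[0, 0, 3, 1, 0], [0, 0, 3, 1, 0], [3, 3, 0, 0, 4], [1, 1, 0, 0, 2], [0, 0, 4, 2, 0]]
B⁴ = [[3, 3, 0, 0, 4], [3, 3, 0, 0, 4], [0, 0, 10, 4, 0], [0, 0, 4, 2, 0], [4, 4, 0, 0, 6]]
B⁵ = [[0, 0, 10, 4, 0], [0, 0, 10, 4, 0], [10, 10, 0, 0, 14], [4, 4, 0, 0, 6], [0, 0, 14, 6, 0]]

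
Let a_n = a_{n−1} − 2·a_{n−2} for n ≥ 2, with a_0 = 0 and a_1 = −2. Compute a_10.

22

With companion matrix C = [[1, −2], [1, 0]], [a_n, a_{n−1}]ᵀ = C·[a_{n−1}, a_{n−2}]ᵀ, so [a_10, a_9]ᵀ = C⁹·[a_1, a_0]ᵀ.
C⁹ = [[−11, 34], [−17, 6]], giving [a_10, a_9]ᵀ = [[22], [34]].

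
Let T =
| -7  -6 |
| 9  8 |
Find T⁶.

tr T = 1 and det T = -2, so the characteristic polynomial is λ² − (1)λ + (-2) with roots -1 and 2.
Eigenvectors give P = [[-1, -2], [1, 3]] with P⁻¹ = [[-3, -2], [1, 1]], and T = P·diag(-1, 2)·P⁻¹.
Then T⁶ = P·diag(1, 64)·P⁻¹ = [[-1, -128], [1, 192]] · [[-3, -2], [1, 1]] = [[-125, -126], [189, 190]].

[[-125, -126], [189, 190]]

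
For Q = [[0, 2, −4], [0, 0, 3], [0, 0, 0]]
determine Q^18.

[[0, 0, 0], [0, 0, 0], [0, 0, 0]]

Q is strictly triangular, hence nilpotent: Q^3 = 0, so Q^18 = 0.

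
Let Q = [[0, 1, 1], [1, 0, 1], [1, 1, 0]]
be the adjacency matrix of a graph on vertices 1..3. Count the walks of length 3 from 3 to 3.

The number of length-3 walks from vertex 3 to vertex 3 is entry (3,3) of Q³, where Q is the adjacency matrix.
Q² = [[2, 1, 1], [1, 2, 1], [1, 1, 2]]
Q³ = [[2, 3, 3], [3, 2, 3], [3, 3, 2]]

2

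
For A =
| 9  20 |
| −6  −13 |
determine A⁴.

tr A = −4 and det A = 3, so the characteristic polynomial is λ² − (−4)λ + (3) with roots −1 and −3.
Eigenvectors give P = [[−2, −5], [1, 3]] with P⁻¹ = [[−3, −5], [1, 2]], and A = P·diag(−1, −3)·P⁻¹.
Then A⁴ = P·diag(1, 81)·P⁻¹ = [[−2, −405], [1, 243]] · [[−3, −5], [1, 2]] = [[−399, −800], [240, 481]].

[[−399, −800], [240, 481]]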